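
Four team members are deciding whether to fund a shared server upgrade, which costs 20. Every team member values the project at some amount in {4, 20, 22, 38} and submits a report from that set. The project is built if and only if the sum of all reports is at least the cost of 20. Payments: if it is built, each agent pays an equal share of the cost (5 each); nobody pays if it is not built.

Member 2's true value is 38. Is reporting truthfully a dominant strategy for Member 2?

Check each profile of the others' reports and compare truth against every alternative report.
Others report (4, 4, 4): truth gives 33, best alternative gives 33.
Others report (4, 4, 20): truth gives 33, best alternative gives 33.
Others report (4, 4, 22): truth gives 33, best alternative gives 33.
Others report (4, 4, 38): truth gives 33, best alternative gives 33.
Others report (4, 20, 4): truth gives 33, best alternative gives 33.
Others report (4, 20, 20): truth gives 33, best alternative gives 33.
(Remaining 58 profiles checked similarly; truth is weakly best in each.)
In every case the truthful report is at least as good as any alternative, so it is a dominant strategy.

Yes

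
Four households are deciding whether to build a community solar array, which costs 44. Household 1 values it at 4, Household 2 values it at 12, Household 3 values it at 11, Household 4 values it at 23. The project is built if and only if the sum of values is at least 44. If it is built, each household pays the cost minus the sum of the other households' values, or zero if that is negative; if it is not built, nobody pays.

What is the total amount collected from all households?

Total value 50 ≥ cost 44, so it is built.
Household 1: others sum to 46; max(0, 44 - 46) = 0.
Household 2: others sum to 38; max(0, 44 - 38) = 6.
Household 3: others sum to 39; max(0, 44 - 39) = 5.
Household 4: others sum to 27; max(0, 44 - 27) = 17.
Total collected = 0 + 6 + 5 + 17 = 28.

28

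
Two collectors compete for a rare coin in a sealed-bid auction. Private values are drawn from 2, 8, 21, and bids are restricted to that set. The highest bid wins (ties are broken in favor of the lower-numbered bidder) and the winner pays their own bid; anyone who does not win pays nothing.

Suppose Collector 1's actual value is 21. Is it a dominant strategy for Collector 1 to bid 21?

No

Consider the case where Collector 2 bids 2.
Truthful bid 21: wins, pays 21, utility 21 - 21 = 0.
Bid 2 instead: wins, pays 2, utility 21 - 2 = 19.
Since 19 > 0, bidding 2 is strictly better here, so truthful bidding is not dominant.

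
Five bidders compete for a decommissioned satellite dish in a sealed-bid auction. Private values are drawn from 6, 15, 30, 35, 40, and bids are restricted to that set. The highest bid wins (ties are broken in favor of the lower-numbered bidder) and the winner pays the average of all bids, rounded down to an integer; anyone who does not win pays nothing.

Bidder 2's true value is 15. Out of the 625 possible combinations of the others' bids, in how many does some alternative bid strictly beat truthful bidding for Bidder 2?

4

Others bid (15, 6, 6, 6): truth gives 0; bid 30 gives 3 > 0. Violating.
Others bid (15, 6, 6, 15): truth gives 0; bid 30 gives 1 > 0. Violating.
Others bid (15, 6, 15, 6): truth gives 0; bid 30 gives 1 > 0. Violating.
Others bid (15, 15, 6, 6): truth gives 0; bid 30 gives 1 > 0. Violating.
Others bid (6, 6, 6, 6): truth gives 8; no alternative beats it.
Others bid (6, 6, 6, 15): truth gives 6; no alternative beats it.
(Checking all 625 profiles: 4 have a profitable deviation, 621 do not.)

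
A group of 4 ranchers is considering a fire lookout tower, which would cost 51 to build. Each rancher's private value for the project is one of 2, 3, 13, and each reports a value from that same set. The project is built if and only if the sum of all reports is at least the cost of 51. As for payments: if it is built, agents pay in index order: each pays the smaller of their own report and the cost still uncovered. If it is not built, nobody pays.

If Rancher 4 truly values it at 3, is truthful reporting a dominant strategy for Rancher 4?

Check each profile of the others' reports and compare truth against every alternative report.
Others report (2, 2, 2): truth gives 0, best alternative gives 0.
Others report (2, 2, 3): truth gives 0, best alternative gives 0.
Others report (2, 2, 13): truth gives 0, best alternative gives 0.
Others report (2, 3, 2): truth gives 0, best alternative gives 0.
Others report (2, 3, 3): truth gives 0, best alternative gives 0.
Others report (2, 3, 13): truth gives 0, best alternative gives 0.
(Remaining 21 profiles checked similarly; truth is weakly best in each.)
In every case the truthful report is at least as good as any alternative, so it is a dominant strategy.

Yes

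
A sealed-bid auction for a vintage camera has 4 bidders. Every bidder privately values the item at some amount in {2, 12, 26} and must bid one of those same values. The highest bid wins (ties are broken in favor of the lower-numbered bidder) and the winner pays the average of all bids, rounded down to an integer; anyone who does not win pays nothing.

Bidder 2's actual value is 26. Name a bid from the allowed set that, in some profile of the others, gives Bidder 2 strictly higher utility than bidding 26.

12

Suppose Bidder 1 bids 2, Bidder 3 bids 2 and Bidder 4 bids 2.
Bid 26: wins, pays 8, utility 26 - 8 = 18.
Bid 12: wins, pays 4, utility 26 - 4 = 22.
So bidding 12 beats truth here (22 > 18).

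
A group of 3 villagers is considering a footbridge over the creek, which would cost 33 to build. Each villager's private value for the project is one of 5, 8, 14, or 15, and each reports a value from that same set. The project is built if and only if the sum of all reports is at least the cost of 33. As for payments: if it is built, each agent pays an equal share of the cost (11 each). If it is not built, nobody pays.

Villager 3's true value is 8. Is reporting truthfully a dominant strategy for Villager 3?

Check each profile of the others' reports and compare truth against every alternative report.
Others report (14, 14): truth gives -3, best alternative gives -3.
Others report (14, 15): truth gives -3, best alternative gives -3.
Others report (15, 14): truth gives -3, best alternative gives -3.
Others report (15, 15): truth gives -3, best alternative gives -3.
Others report (5, 5): truth gives 0, best alternative gives 0.
Others report (5, 8): truth gives 0, best alternative gives 0.
(Remaining 10 profiles checked similarly; truth is weakly best in each.)
In every case the truthful report is at least as good as any alternative, so it is a dominant strategy.

Yes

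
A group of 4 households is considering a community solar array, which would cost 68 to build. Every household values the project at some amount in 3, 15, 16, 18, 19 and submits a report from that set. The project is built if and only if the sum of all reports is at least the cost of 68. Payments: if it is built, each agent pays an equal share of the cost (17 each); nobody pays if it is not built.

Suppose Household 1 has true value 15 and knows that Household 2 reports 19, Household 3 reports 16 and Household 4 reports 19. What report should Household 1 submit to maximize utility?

Report 3: project not built, utility 0.
Report 15: project built, pays 17, utility 15 - 17 = -2.
Report 16: project built, pays 17, utility 15 - 17 = -2.
Report 18: project built, pays 17, utility 15 - 17 = -2.
Report 19: project built, pays 17, utility 15 - 17 = -2.
The best choice is 3 with utility 0.

3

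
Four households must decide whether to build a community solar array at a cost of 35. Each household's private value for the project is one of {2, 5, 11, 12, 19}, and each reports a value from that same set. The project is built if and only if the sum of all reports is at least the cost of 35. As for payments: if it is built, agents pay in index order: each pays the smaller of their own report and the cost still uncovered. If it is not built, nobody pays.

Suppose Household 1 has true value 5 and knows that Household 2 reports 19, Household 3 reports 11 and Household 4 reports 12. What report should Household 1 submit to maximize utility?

Report 2: project built, pays 2, utility 5 - 2 = 3.
Report 5: project built, pays 5, utility 5 - 5 = 0.
Report 11: project built, pays 11, utility 5 - 11 = -6.
Report 12: project built, pays 12, utility 5 - 12 = -7.
Report 19: project built, pays 19, utility 5 - 19 = -14.
The best choice is 2 with utility 3.

2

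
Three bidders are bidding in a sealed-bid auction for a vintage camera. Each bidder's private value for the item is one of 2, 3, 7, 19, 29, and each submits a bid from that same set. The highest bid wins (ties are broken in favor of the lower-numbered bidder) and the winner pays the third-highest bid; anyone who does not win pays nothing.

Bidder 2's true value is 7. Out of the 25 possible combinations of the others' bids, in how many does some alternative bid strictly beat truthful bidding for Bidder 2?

8

Others bid (2, 19): truth gives 0; bid 19 gives 5 > 0. Violating.
Others bid (2, 29): truth gives 0; bid 29 gives 5 > 0. Violating.
Others bid (3, 19): truth gives 0; bid 19 gives 4 > 0. Violating.
Others bid (3, 29): truth gives 0; bid 29 gives 4 > 0. Violating.
Others bid (2, 2): truth gives 5; no alternative beats it.
Others bid (2, 3): truth gives 5; no alternative beats it.
(Checking all 25 profiles: 8 have a profitable deviation, 17 do not.)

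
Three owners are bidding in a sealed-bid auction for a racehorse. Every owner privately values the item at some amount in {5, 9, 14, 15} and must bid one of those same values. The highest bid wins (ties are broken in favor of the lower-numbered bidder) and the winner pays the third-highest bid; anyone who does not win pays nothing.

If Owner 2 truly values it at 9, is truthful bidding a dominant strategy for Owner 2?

Consider the case where Owner 1 bids 5 and Owner 3 bids 14.
Truthful bid 9: loses, pays 0, utility 0.
Bid 14 instead: wins, pays 5, utility 9 - 5 = 4.
Since 4 > 0, bidding 14 is strictly better here, so truthful bidding is not dominant.

No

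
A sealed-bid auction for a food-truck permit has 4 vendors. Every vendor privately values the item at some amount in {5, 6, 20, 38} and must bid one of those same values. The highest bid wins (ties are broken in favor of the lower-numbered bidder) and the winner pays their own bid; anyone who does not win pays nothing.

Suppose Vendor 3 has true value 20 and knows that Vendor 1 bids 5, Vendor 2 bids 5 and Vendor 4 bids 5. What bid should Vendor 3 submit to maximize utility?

Bid 5: loses, pays 0, utility 0.
Bid 6: wins, pays 6, utility 20 - 6 = 14.
Bid 20: wins, pays 20, utility 20 - 20 = 0.
Bid 38: wins, pays 38, utility 20 - 38 = -18.
The best choice is 6 with utility 14.

6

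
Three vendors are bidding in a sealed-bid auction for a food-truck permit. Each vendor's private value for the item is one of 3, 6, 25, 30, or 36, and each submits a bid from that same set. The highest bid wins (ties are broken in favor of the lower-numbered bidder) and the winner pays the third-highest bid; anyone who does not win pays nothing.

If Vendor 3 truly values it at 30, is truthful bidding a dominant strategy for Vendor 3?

Consider the case where Vendor 1 bids 3 and Vendor 2 bids 30.
Truthful bid 30: loses, pays 0, utility 0.
Bid 36 instead: wins, pays 3, utility 30 - 3 = 27.
Since 27 > 0, bidding 36 is strictly better here, so truthful bidding is not dominant.

No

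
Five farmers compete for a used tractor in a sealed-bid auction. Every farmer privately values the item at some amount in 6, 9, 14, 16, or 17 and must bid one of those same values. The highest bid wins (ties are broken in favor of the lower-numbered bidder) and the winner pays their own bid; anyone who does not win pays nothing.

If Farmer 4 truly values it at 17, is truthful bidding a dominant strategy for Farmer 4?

Consider the case where Farmer 1 bids 6, Farmer 2 bids 6, Farmer 3 bids 6 and Farmer 5 bids 6.
Truthful bid 17: wins, pays 17, utility 17 - 17 = 0.
Bid 9 instead: wins, pays 9, utility 17 - 9 = 8.
Since 8 > 0, bidding 9 is strictly better here, so truthful bidding is not dominant.

No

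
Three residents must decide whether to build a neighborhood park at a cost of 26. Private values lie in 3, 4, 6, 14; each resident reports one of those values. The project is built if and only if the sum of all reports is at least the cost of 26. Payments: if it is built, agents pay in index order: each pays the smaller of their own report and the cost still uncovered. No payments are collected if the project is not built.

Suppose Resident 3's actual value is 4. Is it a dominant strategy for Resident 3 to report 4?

Yes

Check each profile of the others' reports and compare truth against every alternative report.
Others report (14, 14): truth gives 4, best alternative gives 4.
Others report (3, 3): truth gives 0, best alternative gives 0.
Others report (3, 4): truth gives 0, best alternative gives 0.
Others report (3, 6): truth gives 0, best alternative gives 0.
Others report (3, 14): truth gives 0, best alternative gives 0.
Others report (4, 3): truth gives 0, best alternative gives 0.
(Remaining 10 profiles checked similarly; truth is weakly best in each.)
In every case the truthful report is at least as good as any alternative, so it is a dominant strategy.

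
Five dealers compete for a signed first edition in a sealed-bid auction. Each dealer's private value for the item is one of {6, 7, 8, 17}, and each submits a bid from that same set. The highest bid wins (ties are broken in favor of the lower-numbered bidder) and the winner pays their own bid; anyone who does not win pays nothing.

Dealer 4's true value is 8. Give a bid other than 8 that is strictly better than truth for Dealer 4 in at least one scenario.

Suppose Dealer 1 bids 6, Dealer 2 bids 6, Dealer 3 bids 6 and Dealer 5 bids 6.
Bid 8: wins, pays 8, utility 8 - 8 = 0.
Bid 7: wins, pays 7, utility 8 - 7 = 1.
So bidding 7 beats truth here (1 > 0).

7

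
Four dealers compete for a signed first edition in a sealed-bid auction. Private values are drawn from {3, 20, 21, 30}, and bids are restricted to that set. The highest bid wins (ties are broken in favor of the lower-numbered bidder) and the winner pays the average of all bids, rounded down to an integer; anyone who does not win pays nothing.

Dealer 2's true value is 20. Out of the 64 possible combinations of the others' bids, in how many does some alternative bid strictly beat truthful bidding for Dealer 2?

17

Others bid (3, 3, 21): truth gives 0; bid 21 gives 8 > 0. Violating.
Others bid (3, 3, 30): truth gives 0; bid 30 gives 4 > 0. Violating.
Others bid (3, 20, 21): truth gives 0; bid 21 gives 4 > 0. Violating.
Others bid (3, 21, 3): truth gives 0; bid 21 gives 8 > 0. Violating.
Others bid (3, 3, 3): truth gives 13; no alternative beats it.
Others bid (3, 3, 20): truth gives 9; no alternative beats it.
(Checking all 64 profiles: 17 have a profitable deviation, 47 do not.)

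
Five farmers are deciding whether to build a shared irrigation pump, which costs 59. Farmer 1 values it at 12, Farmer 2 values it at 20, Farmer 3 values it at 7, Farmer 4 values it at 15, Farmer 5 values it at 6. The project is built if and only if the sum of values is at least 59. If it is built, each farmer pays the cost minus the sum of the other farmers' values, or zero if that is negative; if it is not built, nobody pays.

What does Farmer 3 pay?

Total value 60 ≥ cost 59, so the project is built.
The other farmers' values sum to 53.
Cost minus that sum is 59 - 53 = 6.

6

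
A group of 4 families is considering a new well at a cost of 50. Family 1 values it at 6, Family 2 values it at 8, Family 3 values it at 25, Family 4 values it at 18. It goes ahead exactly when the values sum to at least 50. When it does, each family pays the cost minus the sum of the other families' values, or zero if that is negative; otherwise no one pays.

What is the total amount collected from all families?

Total value 57 ≥ cost 50, so it is built.
Family 1: others sum to 51; max(0, 50 - 51) = 0.
Family 2: others sum to 49; max(0, 50 - 49) = 1.
Family 3: others sum to 32; max(0, 50 - 32) = 18.
Family 4: others sum to 39; max(0, 50 - 39) = 11.
Total collected = 0 + 1 + 18 + 11 = 30.

30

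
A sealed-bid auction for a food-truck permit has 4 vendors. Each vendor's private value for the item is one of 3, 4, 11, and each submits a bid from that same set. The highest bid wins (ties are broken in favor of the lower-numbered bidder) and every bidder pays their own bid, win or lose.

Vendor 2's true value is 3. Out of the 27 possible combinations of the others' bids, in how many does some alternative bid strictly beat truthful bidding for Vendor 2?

4

Others bid (3, 3, 3): truth gives -3; bid 4 gives -1 > -3. Violating.
Others bid (3, 3, 4): truth gives -3; bid 4 gives -1 > -3. Violating.
Others bid (3, 4, 3): truth gives -3; bid 4 gives -1 > -3. Violating.
Others bid (3, 4, 4): truth gives -3; bid 4 gives -1 > -3. Violating.
Others bid (3, 3, 11): truth gives -3; no alternative beats it.
Others bid (3, 4, 11): truth gives -3; no alternative beats it.
(Checking all 27 profiles: 4 have a profitable deviation, 23 do not.)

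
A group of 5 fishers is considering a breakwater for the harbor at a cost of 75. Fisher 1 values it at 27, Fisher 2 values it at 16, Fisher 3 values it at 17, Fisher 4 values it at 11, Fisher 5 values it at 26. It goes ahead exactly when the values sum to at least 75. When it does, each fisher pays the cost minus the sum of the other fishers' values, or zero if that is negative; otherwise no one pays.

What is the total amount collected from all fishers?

9

Total value 97 ≥ cost 75, so it is built.
Fisher 1: others sum to 70; max(0, 75 - 70) = 5.
Fisher 2: others sum to 81; max(0, 75 - 81) = 0.
Fisher 3: others sum to 80; max(0, 75 - 80) = 0.
Fisher 4: others sum to 86; max(0, 75 - 86) = 0.
Fisher 5: others sum to 71; max(0, 75 - 71) = 4.
Total collected = 5 + 0 + 0 + 0 + 4 = 9.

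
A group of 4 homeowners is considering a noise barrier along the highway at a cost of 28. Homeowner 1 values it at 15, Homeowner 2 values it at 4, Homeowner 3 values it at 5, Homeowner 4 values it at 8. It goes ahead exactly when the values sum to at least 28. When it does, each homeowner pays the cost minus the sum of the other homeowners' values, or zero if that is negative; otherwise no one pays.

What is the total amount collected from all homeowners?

Total value 32 ≥ cost 28, so it is built.
Homeowner 1: others sum to 17; max(0, 28 - 17) = 11.
Homeowner 2: others sum to 28; max(0, 28 - 28) = 0.
Homeowner 3: others sum to 27; max(0, 28 - 27) = 1.
Homeowner 4: others sum to 24; max(0, 28 - 24) = 4.
Total collected = 11 + 0 + 1 + 4 = 16.

16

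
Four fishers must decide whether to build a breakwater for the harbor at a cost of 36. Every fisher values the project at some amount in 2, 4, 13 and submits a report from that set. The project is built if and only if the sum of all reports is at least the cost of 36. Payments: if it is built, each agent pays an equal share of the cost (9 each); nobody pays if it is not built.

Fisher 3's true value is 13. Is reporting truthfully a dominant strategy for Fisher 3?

Check each profile of the others' reports and compare truth against every alternative report.
Others report (2, 13, 13): truth gives 4, best alternative gives 0.
Others report (4, 13, 13): truth gives 4, best alternative gives 0.
Others report (13, 2, 13): truth gives 4, best alternative gives 0.
Others report (13, 4, 13): truth gives 4, best alternative gives 0.
Others report (13, 13, 2): truth gives 4, best alternative gives 0.
Others report (13, 13, 4): truth gives 4, best alternative gives 0.
(Remaining 21 profiles checked similarly; truth is weakly best in each.)
In every case the truthful report is at least as good as any alternative, so it is a dominant strategy.

Yes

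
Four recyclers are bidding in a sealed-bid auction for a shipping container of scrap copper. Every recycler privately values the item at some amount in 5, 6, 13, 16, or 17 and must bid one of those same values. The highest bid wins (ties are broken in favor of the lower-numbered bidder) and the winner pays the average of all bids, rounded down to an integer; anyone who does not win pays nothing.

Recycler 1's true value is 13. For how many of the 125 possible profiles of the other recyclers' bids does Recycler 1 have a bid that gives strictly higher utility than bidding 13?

44

Others bid (5, 5, 5): truth gives 6; bid 5 gives 8 > 6. Violating.
Others bid (5, 5, 6): truth gives 6; bid 6 gives 8 > 6. Violating.
Others bid (5, 5, 16): truth gives 0; bid 16 gives 3 > 0. Violating.
Others bid (5, 5, 17): truth gives 0; bid 17 gives 2 > 0. Violating.
Others bid (5, 5, 13): truth gives 4; no alternative beats it.
Others bid (5, 6, 13): truth gives 4; no alternative beats it.
(Checking all 125 profiles: 44 have a profitable deviation, 81 do not.)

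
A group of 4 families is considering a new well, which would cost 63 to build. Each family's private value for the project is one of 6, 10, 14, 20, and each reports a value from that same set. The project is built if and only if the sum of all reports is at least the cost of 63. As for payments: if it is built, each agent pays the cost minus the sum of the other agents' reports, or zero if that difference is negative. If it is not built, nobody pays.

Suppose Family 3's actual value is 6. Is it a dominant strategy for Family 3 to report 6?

Yes

Check each profile of the others' reports and compare truth against every alternative report.
Others report (14, 20, 20): truth gives 0, best alternative gives -3.
Others report (20, 14, 20): truth gives 0, best alternative gives -3.
Others report (20, 20, 14): truth gives 0, best alternative gives -3.
Others report (20, 20, 20): truth gives 3, best alternative gives 3.
Others report (6, 6, 6): truth gives 0, best alternative gives 0.
Others report (6, 6, 10): truth gives 0, best alternative gives 0.
(Remaining 58 profiles checked similarly; truth is weakly best in each.)
In every case the truthful report is at least as good as any alternative, so it is a dominant strategy.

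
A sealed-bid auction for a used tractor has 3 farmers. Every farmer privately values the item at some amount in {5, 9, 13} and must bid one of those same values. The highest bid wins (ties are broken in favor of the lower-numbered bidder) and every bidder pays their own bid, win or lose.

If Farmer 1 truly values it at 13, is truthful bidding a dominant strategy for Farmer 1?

No

Consider the case where Farmer 2 bids 5 and Farmer 3 bids 5.
Truthful bid 13: wins, pays 13, utility 13 - 13 = 0.
Bid 5 instead: wins, pays 5, utility 13 - 5 = 8.
Since 8 > 0, bidding 5 is strictly better here, so truthful bidding is not dominant.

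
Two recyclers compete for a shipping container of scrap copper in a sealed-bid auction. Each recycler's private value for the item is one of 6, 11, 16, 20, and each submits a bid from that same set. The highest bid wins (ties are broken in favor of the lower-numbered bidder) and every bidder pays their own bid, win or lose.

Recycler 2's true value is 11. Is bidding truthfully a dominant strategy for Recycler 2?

Consider the case where Recycler 1 bids 11.
Truthful bid 11: loses but pays 11, utility -11.
Bid 6 instead: loses but pays 6, utility -6.
Since -6 > -11, bidding 6 is strictly better here, so truthful bidding is not dominant.

No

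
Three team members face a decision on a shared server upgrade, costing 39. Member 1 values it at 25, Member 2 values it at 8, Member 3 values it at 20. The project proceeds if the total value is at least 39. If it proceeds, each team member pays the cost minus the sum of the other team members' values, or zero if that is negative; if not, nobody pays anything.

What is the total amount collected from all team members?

17

Total value 53 ≥ cost 39, so it is built.
Member 1: others sum to 28; max(0, 39 - 28) = 11.
Member 2: others sum to 45; max(0, 39 - 45) = 0.
Member 3: others sum to 33; max(0, 39 - 33) = 6.
Total collected = 11 + 0 + 6 = 17.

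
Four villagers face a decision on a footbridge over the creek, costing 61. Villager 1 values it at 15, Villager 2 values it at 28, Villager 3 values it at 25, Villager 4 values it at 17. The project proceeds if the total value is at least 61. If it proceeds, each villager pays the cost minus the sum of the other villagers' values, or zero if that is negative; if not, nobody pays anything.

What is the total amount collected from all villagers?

5

Total value 85 ≥ cost 61, so it is built.
Villager 1: others sum to 70; max(0, 61 - 70) = 0.
Villager 2: others sum to 57; max(0, 61 - 57) = 4.
Villager 3: others sum to 60; max(0, 61 - 60) = 1.
Villager 4: others sum to 68; max(0, 61 - 68) = 0.
Total collected = 0 + 4 + 1 + 0 = 5.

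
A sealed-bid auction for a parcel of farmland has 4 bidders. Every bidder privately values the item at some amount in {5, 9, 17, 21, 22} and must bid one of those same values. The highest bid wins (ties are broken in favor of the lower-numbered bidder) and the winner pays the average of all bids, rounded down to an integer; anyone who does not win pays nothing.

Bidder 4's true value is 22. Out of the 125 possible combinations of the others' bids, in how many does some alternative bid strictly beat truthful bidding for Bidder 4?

8

Others bid (5, 5, 5): truth gives 13; bid 9 gives 16 > 13. Violating.
Others bid (5, 5, 9): truth gives 12; bid 17 gives 13 > 12. Violating.
Others bid (5, 9, 5): truth gives 12; bid 17 gives 13 > 12. Violating.
Others bid (5, 9, 9): truth gives 11; bid 17 gives 12 > 11. Violating.
Others bid (5, 5, 17): truth gives 10; no alternative beats it.
Others bid (5, 5, 21): truth gives 9; no alternative beats it.
(Checking all 125 profiles: 8 have a profitable deviation, 117 do not.)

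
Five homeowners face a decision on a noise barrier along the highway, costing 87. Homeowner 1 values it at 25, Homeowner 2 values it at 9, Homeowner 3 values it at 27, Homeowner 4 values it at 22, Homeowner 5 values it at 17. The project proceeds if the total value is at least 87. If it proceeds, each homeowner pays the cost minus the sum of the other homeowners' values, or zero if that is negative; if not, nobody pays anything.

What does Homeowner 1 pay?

12

Total value 100 ≥ cost 87, so the project is built.
The other homeowners' values sum to 75.
Cost minus that sum is 87 - 75 = 12.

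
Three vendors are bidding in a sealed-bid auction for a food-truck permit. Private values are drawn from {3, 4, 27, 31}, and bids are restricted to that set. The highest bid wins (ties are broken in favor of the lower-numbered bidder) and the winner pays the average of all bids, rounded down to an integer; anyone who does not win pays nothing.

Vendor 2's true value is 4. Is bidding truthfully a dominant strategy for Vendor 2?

Check each profile of the others' bids and compare truth against every alternative bid.
Others bid (3, 3): truth gives 1, best alternative gives 0.
Others bid (3, 4): truth gives 1, best alternative gives 0.
Others bid (3, 27): truth gives 0, best alternative gives 0.
Others bid (3, 31): truth gives 0, best alternative gives 0.
Others bid (4, 3): truth gives 0, best alternative gives 0.
Others bid (4, 4): truth gives 0, best alternative gives 0.
(Remaining 10 profiles checked similarly; truth is weakly best in each.)
In every case the truthful bid is at least as good as any alternative, so it is a dominant strategy.

Yes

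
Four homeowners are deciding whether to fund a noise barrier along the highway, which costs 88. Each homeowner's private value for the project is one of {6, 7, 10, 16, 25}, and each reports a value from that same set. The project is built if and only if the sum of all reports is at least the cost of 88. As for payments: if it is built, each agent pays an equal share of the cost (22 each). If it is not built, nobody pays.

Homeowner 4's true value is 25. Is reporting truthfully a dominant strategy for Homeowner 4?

Check each profile of the others' reports and compare truth against every alternative report.
Others report (16, 25, 25): truth gives 3, best alternative gives 0.
Others report (25, 16, 25): truth gives 3, best alternative gives 0.
Others report (25, 25, 16): truth gives 3, best alternative gives 0.
Others report (25, 25, 25): truth gives 3, best alternative gives 3.
Others report (6, 6, 6): truth gives 0, best alternative gives 0.
Others report (6, 6, 7): truth gives 0, best alternative gives 0.
(Remaining 119 profiles checked similarly; truth is weakly best in each.)
In every case the truthful report is at least as good as any alternative, so it is a dominant strategy.

Yes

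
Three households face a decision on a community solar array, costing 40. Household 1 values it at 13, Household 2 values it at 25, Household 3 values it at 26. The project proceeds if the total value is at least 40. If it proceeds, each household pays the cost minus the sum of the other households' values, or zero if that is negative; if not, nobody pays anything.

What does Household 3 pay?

2

Total value 64 ≥ cost 40, so the project is built.
The other households' values sum to 38.
Cost minus that sum is 40 - 38 = 2.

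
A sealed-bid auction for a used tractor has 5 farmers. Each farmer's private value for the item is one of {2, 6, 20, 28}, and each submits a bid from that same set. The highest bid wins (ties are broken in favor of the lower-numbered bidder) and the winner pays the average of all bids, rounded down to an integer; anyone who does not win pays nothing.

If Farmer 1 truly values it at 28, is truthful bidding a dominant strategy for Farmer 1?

Consider the case where Farmer 2 bids 2, Farmer 3 bids 2, Farmer 4 bids 2 and Farmer 5 bids 2.
Truthful bid 28: wins, pays 7, utility 28 - 7 = 21.
Bid 2 instead: wins, pays 2, utility 28 - 2 = 26.
Since 26 > 21, bidding 2 is strictly better here, so truthful bidding is not dominant.

No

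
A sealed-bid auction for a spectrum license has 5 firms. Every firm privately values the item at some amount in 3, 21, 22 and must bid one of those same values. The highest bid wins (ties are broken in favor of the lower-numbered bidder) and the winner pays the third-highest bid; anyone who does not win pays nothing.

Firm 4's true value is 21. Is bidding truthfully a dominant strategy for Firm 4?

No

Consider the case where Firm 1 bids 3, Firm 2 bids 3, Firm 3 bids 3 and Firm 5 bids 22.
Truthful bid 21: loses, pays 0, utility 0.
Bid 22 instead: wins, pays 3, utility 21 - 3 = 18.
Since 18 > 0, bidding 22 is strictly better here, so truthful bidding is not dominant.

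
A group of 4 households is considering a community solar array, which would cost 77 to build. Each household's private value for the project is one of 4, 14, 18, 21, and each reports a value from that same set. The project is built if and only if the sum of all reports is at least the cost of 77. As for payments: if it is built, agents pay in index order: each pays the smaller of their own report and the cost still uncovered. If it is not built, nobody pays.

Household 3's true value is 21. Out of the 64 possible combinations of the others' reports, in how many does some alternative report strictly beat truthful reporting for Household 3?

4

Others report (18, 21, 21): truth gives 0; report 18 gives 3 > 0. Violating.
Others report (21, 18, 21): truth gives 0; report 18 gives 3 > 0. Violating.
Others report (21, 21, 18): truth gives 0; report 18 gives 3 > 0. Violating.
Others report (21, 21, 21): truth gives 0; report 14 gives 7 > 0. Violating.
Others report (4, 4, 4): truth gives 0; no alternative beats it.
Others report (4, 4, 14): truth gives 0; no alternative beats it.
(Checking all 64 profiles: 4 have a profitable deviation, 60 do not.)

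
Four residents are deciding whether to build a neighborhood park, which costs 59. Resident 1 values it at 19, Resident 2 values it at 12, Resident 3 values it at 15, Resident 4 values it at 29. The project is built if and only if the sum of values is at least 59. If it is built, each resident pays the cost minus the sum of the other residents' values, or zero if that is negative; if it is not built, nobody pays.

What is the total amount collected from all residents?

16

Total value 75 ≥ cost 59, so it is built.
Resident 1: others sum to 56; max(0, 59 - 56) = 3.
Resident 2: others sum to 63; max(0, 59 - 63) = 0.
Resident 3: others sum to 60; max(0, 59 - 60) = 0.
Resident 4: others sum to 46; max(0, 59 - 46) = 13.
Total collected = 3 + 0 + 0 + 13 = 16.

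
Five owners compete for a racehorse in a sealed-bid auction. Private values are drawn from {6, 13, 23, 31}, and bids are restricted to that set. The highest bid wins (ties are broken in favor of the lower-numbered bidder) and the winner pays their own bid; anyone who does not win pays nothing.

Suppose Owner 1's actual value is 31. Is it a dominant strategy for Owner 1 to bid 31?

Consider the case where Owner 2 bids 6, Owner 3 bids 6, Owner 4 bids 6 and Owner 5 bids 6.
Truthful bid 31: wins, pays 31, utility 31 - 31 = 0.
Bid 6 instead: wins, pays 6, utility 31 - 6 = 25.
Since 25 > 0, bidding 6 is strictly better here, so truthful bidding is not dominant.

No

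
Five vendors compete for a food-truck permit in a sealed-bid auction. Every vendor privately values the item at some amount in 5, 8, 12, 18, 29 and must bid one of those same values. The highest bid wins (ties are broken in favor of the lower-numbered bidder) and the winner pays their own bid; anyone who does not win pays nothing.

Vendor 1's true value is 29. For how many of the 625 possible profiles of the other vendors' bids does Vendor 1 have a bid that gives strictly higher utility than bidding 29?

Others bid (5, 5, 5, 5): truth gives 0; bid 5 gives 24 > 0. Violating.
Others bid (5, 5, 5, 8): truth gives 0; bid 8 gives 21 > 0. Violating.
Others bid (5, 5, 5, 12): truth gives 0; bid 12 gives 17 > 0. Violating.
Others bid (5, 5, 5, 18): truth gives 0; bid 18 gives 11 > 0. Violating.
Others bid (5, 5, 5, 29): truth gives 0; no alternative beats it.
Others bid (5, 5, 8, 29): truth gives 0; no alternative beats it.
(Checking all 625 profiles: 256 have a profitable deviation, 369 do not.)

256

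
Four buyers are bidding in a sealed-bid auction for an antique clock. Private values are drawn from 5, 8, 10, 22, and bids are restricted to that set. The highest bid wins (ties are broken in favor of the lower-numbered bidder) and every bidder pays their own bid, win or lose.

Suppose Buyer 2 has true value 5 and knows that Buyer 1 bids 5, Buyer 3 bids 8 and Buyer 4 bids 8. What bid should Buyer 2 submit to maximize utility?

8

Bid 5: loses but pays 5, utility -5.
Bid 8: wins, pays 8, utility 5 - 8 = -3.
Bid 10: wins, pays 10, utility 5 - 10 = -5.
Bid 22: wins, pays 22, utility 5 - 22 = -17.
The best choice is 8 with utility -3.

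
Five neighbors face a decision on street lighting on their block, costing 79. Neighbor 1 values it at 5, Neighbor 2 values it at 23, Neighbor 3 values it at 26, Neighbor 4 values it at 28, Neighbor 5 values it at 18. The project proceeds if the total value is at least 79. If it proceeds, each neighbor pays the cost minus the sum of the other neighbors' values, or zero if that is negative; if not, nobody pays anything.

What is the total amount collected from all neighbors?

Total value 100 ≥ cost 79, so it is built.
Neighbor 1: others sum to 95; max(0, 79 - 95) = 0.
Neighbor 2: others sum to 77; max(0, 79 - 77) = 2.
Neighbor 3: others sum to 74; max(0, 79 - 74) = 5.
Neighbor 4: others sum to 72; max(0, 79 - 72) = 7.
Neighbor 5: others sum to 82; max(0, 79 - 82) = 0.
Total collected = 0 + 2 + 5 + 7 + 0 = 14.

14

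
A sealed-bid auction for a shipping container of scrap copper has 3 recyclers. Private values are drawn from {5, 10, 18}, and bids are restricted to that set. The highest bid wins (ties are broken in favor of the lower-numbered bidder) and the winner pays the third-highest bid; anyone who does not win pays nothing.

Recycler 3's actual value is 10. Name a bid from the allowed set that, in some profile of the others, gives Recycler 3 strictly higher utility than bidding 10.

18

Suppose Recycler 1 bids 5 and Recycler 2 bids 10.
Bid 10: loses, pays 0, utility 0.
Bid 18: wins, pays 5, utility 10 - 5 = 5.
So bidding 18 beats truth here (5 > 0).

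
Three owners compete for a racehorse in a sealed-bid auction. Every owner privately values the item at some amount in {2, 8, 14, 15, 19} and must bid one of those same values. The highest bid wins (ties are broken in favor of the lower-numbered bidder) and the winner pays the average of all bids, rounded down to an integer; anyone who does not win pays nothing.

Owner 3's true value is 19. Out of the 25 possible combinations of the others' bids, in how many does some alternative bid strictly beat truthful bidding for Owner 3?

9

Others bid (2, 2): truth gives 12; bid 8 gives 15 > 12. Violating.
Others bid (2, 8): truth gives 10; bid 14 gives 11 > 10. Violating.
Others bid (2, 14): truth gives 8; bid 15 gives 9 > 8. Violating.
Others bid (8, 2): truth gives 10; bid 14 gives 11 > 10. Violating.
Others bid (2, 15): truth gives 7; no alternative beats it.
Others bid (2, 19): truth gives 0; no alternative beats it.
(Checking all 25 profiles: 9 have a profitable deviation, 16 do not.)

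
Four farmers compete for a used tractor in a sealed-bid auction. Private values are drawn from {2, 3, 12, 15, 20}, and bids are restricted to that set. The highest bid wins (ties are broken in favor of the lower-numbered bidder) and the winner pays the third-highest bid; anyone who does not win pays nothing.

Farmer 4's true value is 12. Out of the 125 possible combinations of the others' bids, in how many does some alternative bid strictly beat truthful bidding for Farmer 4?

24

Others bid (2, 2, 12): truth gives 0; bid 15 gives 10 > 0. Violating.
Others bid (2, 2, 15): truth gives 0; bid 20 gives 10 > 0. Violating.
Others bid (2, 3, 12): truth gives 0; bid 15 gives 9 > 0. Violating.
Others bid (2, 3, 15): truth gives 0; bid 20 gives 9 > 0. Violating.
Others bid (2, 2, 2): truth gives 10; no alternative beats it.
Others bid (2, 2, 3): truth gives 10; no alternative beats it.
(Checking all 125 profiles: 24 have a profitable deviation, 101 do not.)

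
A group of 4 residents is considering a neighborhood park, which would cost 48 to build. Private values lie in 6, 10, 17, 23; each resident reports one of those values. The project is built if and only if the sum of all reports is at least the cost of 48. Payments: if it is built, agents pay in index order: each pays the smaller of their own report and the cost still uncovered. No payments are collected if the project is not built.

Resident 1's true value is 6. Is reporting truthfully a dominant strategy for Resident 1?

Yes

Check each profile of the others' reports and compare truth against every alternative report.
Others report (6, 10, 23): truth gives 0, best alternative gives -4.
Others report (6, 17, 17): truth gives 0, best alternative gives -4.
Others report (6, 17, 23): truth gives 0, best alternative gives -4.
Others report (6, 23, 10): truth gives 0, best alternative gives -4.
Others report (6, 23, 17): truth gives 0, best alternative gives -4.
Others report (6, 23, 23): truth gives 0, best alternative gives -4.
(Remaining 58 profiles checked similarly; truth is weakly best in each.)
In every case the truthful report is at least as good as any alternative, so it is a dominant strategy.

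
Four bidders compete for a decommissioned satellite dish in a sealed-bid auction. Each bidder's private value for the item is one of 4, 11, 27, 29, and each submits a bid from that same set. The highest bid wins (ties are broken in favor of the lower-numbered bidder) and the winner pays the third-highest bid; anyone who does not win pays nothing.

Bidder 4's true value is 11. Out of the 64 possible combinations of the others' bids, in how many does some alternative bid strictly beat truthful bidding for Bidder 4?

Others bid (4, 4, 11): truth gives 0; bid 27 gives 7 > 0. Violating.
Others bid (4, 4, 27): truth gives 0; bid 29 gives 7 > 0. Violating.
Others bid (4, 11, 4): truth gives 0; bid 27 gives 7 > 0. Violating.
Others bid (4, 27, 4): truth gives 0; bid 29 gives 7 > 0. Violating.
Others bid (4, 4, 4): truth gives 7; no alternative beats it.
Others bid (4, 4, 29): truth gives 0; no alternative beats it.
(Checking all 64 profiles: 6 have a profitable deviation, 58 do not.)

6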